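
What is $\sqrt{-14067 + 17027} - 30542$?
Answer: $-30542 + 4 \sqrt{185} \approx -30488.0$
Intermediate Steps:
$\sqrt{-14067 + 17027} - 30542 = \sqrt{2960} - 30542 = 4 \sqrt{185} - 30542 = -30542 + 4 \sqrt{185}$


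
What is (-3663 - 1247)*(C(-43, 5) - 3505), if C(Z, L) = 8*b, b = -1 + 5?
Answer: 17052430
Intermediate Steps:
b = 4
C(Z, L) = 32 (C(Z, L) = 8*4 = 32)
(-3663 - 1247)*(C(-43, 5) - 3505) = (-3663 - 1247)*(32 - 3505) = -4910*(-3473) = 17052430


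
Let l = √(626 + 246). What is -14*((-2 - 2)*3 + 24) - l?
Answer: -168 - 2*√218 ≈ -197.53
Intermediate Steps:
l = 2*√218 (l = √872 = 2*√218 ≈ 29.530)
-14*((-2 - 2)*3 + 24) - l = -14*((-2 - 2)*3 + 24) - 2*√218 = -14*(-4*3 + 24) - 2*√218 = -14*(-12 + 24) - 2*√218 = -14*12 - 2*√218 = -168 - 2*√218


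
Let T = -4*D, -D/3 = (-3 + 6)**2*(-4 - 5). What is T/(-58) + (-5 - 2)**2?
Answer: 1907/29 ≈ 65.759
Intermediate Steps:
D = 243 (D = -3*(-3 + 6)**2*(-4 - 5) = -3*3**2*(-9) = -27*(-9) = -3*(-81) = 243)
T = -972 (T = -4*243 = -972)
T/(-58) + (-5 - 2)**2 = -972/(-58) + (-5 - 2)**2 = -972*(-1/58) + (-7)**2 = 486/29 + 49 = 1907/29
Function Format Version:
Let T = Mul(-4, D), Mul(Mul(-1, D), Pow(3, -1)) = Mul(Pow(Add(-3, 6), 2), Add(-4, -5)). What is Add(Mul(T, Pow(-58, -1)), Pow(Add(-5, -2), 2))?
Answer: Rational(1907, 29) ≈ 65.759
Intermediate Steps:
D = 243 (D = Mul(-3, Mul(Pow(Add(-3, 6), 2), Add(-4, -5))) = Mul(-3, Mul(Pow(3, 2), -9)) = Mul(-3, Mul(9, -9)) = Mul(-3, -81) = 243)
T = -972 (T = Mul(-4, 243) = -972)
Add(Mul(T, Pow(-58, -1)), Pow(Add(-5, -2), 2)) = Add(Mul(-972, Pow(-58, -1)), Pow(Add(-5, -2), 2)) = Add(Mul(-972, Rational(-1, 58)), Pow(-7, 2)) = Add(Rational(486, 29), 49) = Rational(1907, 29)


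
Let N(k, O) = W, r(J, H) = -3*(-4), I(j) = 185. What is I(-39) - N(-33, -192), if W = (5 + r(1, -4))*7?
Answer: 66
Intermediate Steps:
r(J, H) = 12
W = 119 (W = (5 + 12)*7 = 17*7 = 119)
N(k, O) = 119
I(-39) - N(-33, -192) = 185 - 1*119 = 185 - 119 = 66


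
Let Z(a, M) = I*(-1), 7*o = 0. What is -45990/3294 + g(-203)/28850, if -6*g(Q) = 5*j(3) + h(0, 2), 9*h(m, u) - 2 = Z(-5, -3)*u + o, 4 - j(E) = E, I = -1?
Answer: -1326814489/95031900 ≈ -13.962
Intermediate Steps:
o = 0 (o = (⅐)*0 = 0)
j(E) = 4 - E
Z(a, M) = 1 (Z(a, M) = -1*(-1) = 1)
h(m, u) = 2/9 + u/9 (h(m, u) = 2/9 + (1*u + 0)/9 = 2/9 + (u + 0)/9 = 2/9 + u/9)
g(Q) = -49/54 (g(Q) = -(5*(4 - 1*3) + (2/9 + (⅑)*2))/6 = -(5*(4 - 3) + (2/9 + 2/9))/6 = -(5*1 + 4/9)/6 = -(5 + 4/9)/6 = -⅙*49/9 = -49/54)
-45990/3294 + g(-203)/28850 = -45990/3294 - 49/54/28850 = -45990*1/3294 - 49/54*1/28850 = -2555/183 - 49/1557900 = -1326814489/95031900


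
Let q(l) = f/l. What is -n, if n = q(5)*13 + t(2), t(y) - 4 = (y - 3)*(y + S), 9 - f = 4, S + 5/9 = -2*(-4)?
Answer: -68/9 ≈ -7.5556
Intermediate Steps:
S = 67/9 (S = -5/9 - 2*(-4) = -5/9 + 8 = 67/9 ≈ 7.4444)
f = 5 (f = 9 - 1*4 = 9 - 4 = 5)
t(y) = 4 + (-3 + y)*(67/9 + y) (t(y) = 4 + (y - 3)*(y + 67/9) = 4 + (-3 + y)*(67/9 + y))
q(l) = 5/l
n = 68/9 (n = (5/5)*13 + (-55/3 + 2**2 + (40/9)*2) = (5*(1/5))*13 + (-55/3 + 4 + 80/9) = 1*13 - 49/9 = 13 - 49/9 = 68/9 ≈ 7.5556)
-n = -1*68/9 = -68/9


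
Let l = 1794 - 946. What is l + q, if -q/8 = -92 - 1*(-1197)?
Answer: -7992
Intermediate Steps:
l = 848
q = -8840 (q = -8*(-92 - 1*(-1197)) = -8*(-92 + 1197) = -8*1105 = -8840)
l + q = 848 - 8840 = -7992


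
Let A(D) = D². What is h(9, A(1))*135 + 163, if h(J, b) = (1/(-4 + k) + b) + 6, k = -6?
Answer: 2189/2 ≈ 1094.5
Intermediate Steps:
h(J, b) = 59/10 + b (h(J, b) = (1/(-4 - 6) + b) + 6 = (1/(-10) + b) + 6 = (-⅒ + b) + 6 = 59/10 + b)
h(9, A(1))*135 + 163 = (59/10 + 1²)*135 + 163 = (59/10 + 1)*135 + 163 = (69/10)*135 + 163 = 1863/2 + 163 = 2189/2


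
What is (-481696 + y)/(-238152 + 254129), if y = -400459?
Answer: -882155/15977 ≈ -55.214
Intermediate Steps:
(-481696 + y)/(-238152 + 254129) = (-481696 - 400459)/(-238152 + 254129) = -882155/15977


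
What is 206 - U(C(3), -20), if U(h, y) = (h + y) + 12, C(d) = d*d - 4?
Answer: 209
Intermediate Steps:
C(d) = -4 + d² (C(d) = d² - 4 = -4 + d²)
U(h, y) = 12 + h + y
206 - U(C(3), -20) = 206 - (12 + (-4 + 3²) - 20) = 206 - (12 + (-4 + 9) - 20) = 206 - (12 + 5 - 20) = 206 - 1*(-3) = 206 + 3 = 209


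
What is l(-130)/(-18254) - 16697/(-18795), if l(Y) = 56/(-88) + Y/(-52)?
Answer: 6704544241/7547846460 ≈ 0.88827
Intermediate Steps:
l(Y) = -7/11 - Y/52 (l(Y) = 56*(-1/88) + Y*(-1/52) = -7/11 - Y/52)
l(-130)/(-18254) - 16697/(-18795) = (-7/11 - 1/52*(-130))/(-18254) - 16697/(-18795) = (-7/11 + 5/2)*(-1/18254) - 16697*(-1/18795) = (41/22)*(-1/18254) + 16697/18795 = -41/401588 + 16697/18795 = 6704544241/7547846460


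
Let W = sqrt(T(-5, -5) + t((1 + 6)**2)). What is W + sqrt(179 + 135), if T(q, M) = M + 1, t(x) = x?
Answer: sqrt(314) + 3*sqrt(5) ≈ 24.428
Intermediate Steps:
T(q, M) = 1 + M
W = 3*sqrt(5) (W = sqrt((1 - 5) + (1 + 6)**2) = sqrt(-4 + 7**2) = sqrt(-4 + 49) = sqrt(45) = 3*sqrt(5) ≈ 6.7082)
W + sqrt(179 + 135) = 3*sqrt(5) + sqrt(179 + 135) = 3*sqrt(5) + sqrt(314) = sqrt(314) + 3*sqrt(5)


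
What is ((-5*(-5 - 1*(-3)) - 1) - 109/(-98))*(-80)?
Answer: -39640/49 ≈ -808.98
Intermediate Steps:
((-5*(-5 - 1*(-3)) - 1) - 109/(-98))*(-80) = ((-5*(-5 + 3) - 1) - 109*(-1/98))*(-80) = ((-5*(-2) - 1) + 109/98)*(-80) = ((10 - 1) + 109/98)*(-80) = (9 + 109/98)*(-80) = (991/98)*(-80) = -39640/49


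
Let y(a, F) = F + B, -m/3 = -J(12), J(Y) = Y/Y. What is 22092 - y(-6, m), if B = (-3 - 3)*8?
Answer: 22137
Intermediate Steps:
J(Y) = 1
m = 3 (m = -(-3) = -3*(-1) = 3)
B = -48 (B = -6*8 = -48)
y(a, F) = -48 + F (y(a, F) = F - 48 = -48 + F)
22092 - y(-6, m) = 22092 - (-48 + 3) = 22092 - 1*(-45) = 22092 + 45 = 22137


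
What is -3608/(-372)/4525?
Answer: 902/420825 ≈ 0.0021434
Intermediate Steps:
-3608/(-372)/4525 = -3608*(-1/372)*(1/4525) = (902/93)*(1/4525) = 902/420825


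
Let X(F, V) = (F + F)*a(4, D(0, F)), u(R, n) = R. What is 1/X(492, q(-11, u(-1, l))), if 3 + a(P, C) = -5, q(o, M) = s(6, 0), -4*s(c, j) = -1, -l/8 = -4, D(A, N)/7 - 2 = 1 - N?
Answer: -1/7872 ≈ -0.00012703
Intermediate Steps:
D(A, N) = 21 - 7*N (D(A, N) = 14 + 7*(1 - N) = 14 + (7 - 7*N) = 21 - 7*N)
l = 32 (l = -8*(-4) = 32)
s(c, j) = ¼ (s(c, j) = -¼*(-1) = ¼)
q(o, M) = ¼
a(P, C) = -8 (a(P, C) = -3 - 5 = -8)
X(F, V) = -16*F (X(F, V) = (F + F)*(-8) = (2*F)*(-8) = -16*F)
1/X(492, q(-11, u(-1, l))) = 1/(-16*492) = 1/(-7872) = -1/7872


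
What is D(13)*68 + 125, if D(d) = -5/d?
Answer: 1285/13 ≈ 98.846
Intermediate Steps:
D(13)*68 + 125 = -5/13*68 + 125 = -340/13 + 125 = 1285/13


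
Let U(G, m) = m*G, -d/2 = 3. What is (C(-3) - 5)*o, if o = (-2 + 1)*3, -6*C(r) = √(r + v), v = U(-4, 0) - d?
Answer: 15 + √3/2 ≈ 15.866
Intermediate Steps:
d = -6 (d = -2*3 = -6)
U(G, m) = G*m
v = 6 (v = -4*0 - 1*(-6) = 0 + 6 = 6)
C(r) = -√(6 + r)/6 (C(r) = -√(r + 6)/6 = -√(6 + r)/6)
o = -3 (o = -1*3 = -3)
(C(-3) - 5)*o = (-√(6 - 3)/6 - 5)*(-3) = (-√3/6 - 5)*(-3) = (-5 - √3/6)*(-3) = 15 + √3/2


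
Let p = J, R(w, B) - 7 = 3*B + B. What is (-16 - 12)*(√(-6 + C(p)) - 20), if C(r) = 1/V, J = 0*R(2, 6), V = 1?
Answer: 560 - 28*I*√5 ≈ 560.0 - 62.61*I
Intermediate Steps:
R(w, B) = 7 + 4*B (R(w, B) = 7 + (3*B + B) = 7 + 4*B)
J = 0 (J = 0*(7 + 4*6) = 0*(7 + 24) = 0*31 = 0)
p = 0
C(r) = 1 (C(r) = 1/1 = 1)
(-16 - 12)*(√(-6 + C(p)) - 20) = (-16 - 12)*(√(-6 + 1) - 20) = -28*(√(-5) - 20) = -28*(I*√5 - 20) = -28*(-20 + I*√5) = 560 - 28*I*√5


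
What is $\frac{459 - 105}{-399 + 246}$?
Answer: $- \frac{118}{51} \approx -2.3137$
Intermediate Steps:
$\frac{459 - 105}{-399 + 246} = \frac{1}{-153} \cdot 354 = \left(- \frac{1}{153}\right) 354 = - \frac{118}{51}$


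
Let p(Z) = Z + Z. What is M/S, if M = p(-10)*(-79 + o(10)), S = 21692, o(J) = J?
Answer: 345/5423 ≈ 0.063618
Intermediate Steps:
p(Z) = 2*Z
M = 1380 (M = (2*(-10))*(-79 + 10) = -20*(-69) = 1380)
M/S = 1380/21692 = 1380*(1/21692) = 345/5423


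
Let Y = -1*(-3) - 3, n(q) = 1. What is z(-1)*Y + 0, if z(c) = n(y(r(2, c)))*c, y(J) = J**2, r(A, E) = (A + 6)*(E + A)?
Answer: 0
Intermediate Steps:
r(A, E) = (6 + A)*(A + E)
Y = 0 (Y = 3 - 3 = 0)
z(c) = c (z(c) = 1*c = c)
z(-1)*Y + 0 = -1*0 + 0 = 0 + 0 = 0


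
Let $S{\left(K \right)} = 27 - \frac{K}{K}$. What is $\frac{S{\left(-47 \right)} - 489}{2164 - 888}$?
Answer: $- \frac{463}{1276} \approx -0.36285$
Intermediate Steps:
$S{\left(K \right)} = 26$ ($S{\left(K \right)} = 27 - 1 = 26$)
$\frac{S{\left(-47 \right)} - 489}{2164 - 888} = \frac{26 - 489}{2164 - 888} = - \frac{463}{1276}$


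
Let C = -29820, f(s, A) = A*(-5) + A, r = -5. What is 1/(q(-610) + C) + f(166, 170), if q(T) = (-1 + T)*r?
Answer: -18200201/26765 ≈ -680.00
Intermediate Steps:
f(s, A) = -4*A (f(s, A) = -5*A + A = -4*A)
q(T) = 5 - 5*T (q(T) = (-1 + T)*(-5) = 5 - 5*T)
1/(q(-610) + C) + f(166, 170) = 1/((5 - 5*(-610)) - 29820) - 4*170 = 1/((5 + 3050) - 29820) - 680 = 1/(3055 - 29820) - 680 = 1/(-26765) - 680 = -1/26765 - 680 = -18200201/26765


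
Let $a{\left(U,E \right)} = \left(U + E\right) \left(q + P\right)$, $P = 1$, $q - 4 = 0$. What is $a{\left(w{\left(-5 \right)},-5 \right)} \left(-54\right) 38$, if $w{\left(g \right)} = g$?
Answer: $102600$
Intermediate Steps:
$q = 4$ ($q = 4 + 0 = 4$)
$a{\left(U,E \right)} = 5 E + 5 U$ ($a{\left(U,E \right)} = \left(U + E\right) \left(4 + 1\right) = \left(E + U\right) 5 = 5 E + 5 U$)
$a{\left(w{\left(-5 \right)},-5 \right)} \left(-54\right) 38 = \left(5 \left(-5\right) + 5 \left(-5\right)\right) \left(-54\right) 38 = \left(-25 - 25\right) \left(-54\right) 38 = \left(-50\right) \left(-54\right) 38 = 2700 \cdot 38 = 102600$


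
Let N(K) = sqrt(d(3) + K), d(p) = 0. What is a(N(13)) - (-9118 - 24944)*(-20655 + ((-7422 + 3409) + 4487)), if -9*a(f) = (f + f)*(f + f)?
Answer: -6186647050/9 ≈ -6.8741e+8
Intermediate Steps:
N(K) = sqrt(K) (N(K) = sqrt(0 + K) = sqrt(K))
a(f) = -4*f**2/9 (a(f) = -(f + f)*(f + f)/9 = -2*f*2*f/9 = -4*f**2/9)
a(N(13)) - (-9118 - 24944)*(-20655 + ((-7422 + 3409) + 4487)) = -4*(sqrt(13))**2/9 - (-9118 - 24944)*(-20655 + ((-7422 + 3409) + 4487)) = -4/9*13 - (-34062)*(-20655 + (-4013 + 4487)) = -52/9 - (-34062)*(-20655 + 474) = -52/9 - (-34062)*(-20181) = -52/9 - 1*687405222 = -52/9 - 687405222 = -6186647050/9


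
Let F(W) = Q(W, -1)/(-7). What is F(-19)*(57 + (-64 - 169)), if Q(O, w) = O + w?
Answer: -3520/7 ≈ -502.86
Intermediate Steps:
F(W) = ⅐ - W/7 (F(W) = (W - 1)/(-7) = (-1 + W)*(-⅐) = ⅐ - W/7)
F(-19)*(57 + (-64 - 169)) = (⅐ - ⅐*(-19))*(57 + (-64 - 169)) = (⅐ + 19/7)*(57 - 233) = (20/7)*(-176) = -3520/7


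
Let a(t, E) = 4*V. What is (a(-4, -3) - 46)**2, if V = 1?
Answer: 1764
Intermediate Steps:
a(t, E) = 4 (a(t, E) = 4*1 = 4)
(a(-4, -3) - 46)**2 = (4 - 46)**2 = (-42)**2 = 1764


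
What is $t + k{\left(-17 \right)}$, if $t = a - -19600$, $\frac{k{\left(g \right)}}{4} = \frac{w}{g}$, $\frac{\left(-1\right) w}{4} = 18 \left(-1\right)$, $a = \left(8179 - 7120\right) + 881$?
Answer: $\frac{365892}{17} \approx 21523.0$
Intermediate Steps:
$a = 1940$ ($a = 1059 + 881 = 1940$)
$w = 72$ ($w = - 4 \cdot 18 \left(-1\right) = \left(-4\right) \left(-18\right) = 72$)
$k{\left(g \right)} = \frac{288}{g}$ ($k{\left(g \right)} = 4 \frac{72}{g} = \frac{288}{g}$)
$t = 21540$ ($t = 1940 - -19600 = 1940 + 19600 = 21540$)
$t + k{\left(-17 \right)} = 21540 + \frac{288}{-17} = 21540 + 288 \left(- \frac{1}{17}\right) = 21540 - \frac{288}{17} = \frac{365892}{17}$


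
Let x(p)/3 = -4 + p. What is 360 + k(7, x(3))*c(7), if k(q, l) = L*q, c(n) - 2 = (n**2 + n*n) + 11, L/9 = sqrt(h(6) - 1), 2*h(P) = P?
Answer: 360 + 6993*sqrt(2) ≈ 10250.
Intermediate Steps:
h(P) = P/2
x(p) = -12 + 3*p (x(p) = 3*(-4 + p) = -12 + 3*p)
L = 9*sqrt(2) (L = 9*sqrt((1/2)*6 - 1) = 9*sqrt(3 - 1) = 9*sqrt(2) ≈ 12.728)
c(n) = 13 + 2*n**2 (c(n) = 2 + ((n**2 + n*n) + 11) = 2 + ((n**2 + n**2) + 11) = 2 + (2*n**2 + 11) = 2 + (11 + 2*n**2) = 13 + 2*n**2)
k(q, l) = 9*q*sqrt(2) (k(q, l) = (9*sqrt(2))*q = 9*q*sqrt(2))
360 + k(7, x(3))*c(7) = 360 + (9*7*sqrt(2))*(13 + 2*7**2) = 360 + (63*sqrt(2))*(13 + 2*49) = 360 + (63*sqrt(2))*(13 + 98) = 360 + (63*sqrt(2))*111 = 360 + 6993*sqrt(2)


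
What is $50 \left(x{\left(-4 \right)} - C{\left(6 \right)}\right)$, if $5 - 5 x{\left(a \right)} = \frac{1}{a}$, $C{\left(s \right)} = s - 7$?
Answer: $\frac{205}{2} \approx 102.5$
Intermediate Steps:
$C{\left(s \right)} = -7 + s$
$x{\left(a \right)} = 1 - \frac{1}{5 a}$
$50 \left(x{\left(-4 \right)} - C{\left(6 \right)}\right) = 50 \left(\frac{- \frac{1}{5} - 4}{-4} - \left(-7 + 6\right)\right) = 50 \left(\left(- \frac{1}{4}\right) \left(- \frac{21}{5}\right) - -1\right) = 50 \left(\frac{21}{20} + 1\right) = 50 \cdot \frac{41}{20} = \frac{205}{2}$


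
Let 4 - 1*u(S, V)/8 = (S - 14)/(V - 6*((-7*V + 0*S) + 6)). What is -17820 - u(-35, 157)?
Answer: -119876572/6715 ≈ -17852.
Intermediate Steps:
u(S, V) = 32 - 8*(-14 + S)/(-36 + 43*V) (u(S, V) = 32 - 8*(S - 14)/(V - 6*((-7*V + 0*S) + 6)) = 32 - 8*(-14 + S)/(V - 6*((-7*V + 0) + 6)) = 32 - 8*(-14 + S)/(V - 6*(-7*V + 6)) = 32 - 8*(-14 + S)/(V - 6*(6 - 7*V)) = 32 - 8*(-14 + S)/(V + (-36 + 42*V)) = 32 - 8*(-14 + S)/(-36 + 43*V))
-17820 - u(-35, 157) = -17820 - 8*(-130 - 1*(-35) + 172*157)/(-36 + 43*157) = -17820 - 8*(-130 + 35 + 27004)/(-36 + 6751) = -17820 - 8*26909/6715 = -17820 - 1*215272/6715 = -17820 - 215272/6715 = -119876572/6715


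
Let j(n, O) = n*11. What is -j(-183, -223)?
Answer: 2013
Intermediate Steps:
j(n, O) = 11*n
-j(-183, -223) = -11*(-183) = -1*(-2013) = 2013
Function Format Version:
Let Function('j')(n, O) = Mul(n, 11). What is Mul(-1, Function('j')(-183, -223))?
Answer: 2013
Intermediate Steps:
Function('j')(n, O) = Mul(11, n)
Mul(-1, Function('j')(-183, -223)) = Mul(-1, Mul(11, -183)) = Mul(-1, -2013) = 2013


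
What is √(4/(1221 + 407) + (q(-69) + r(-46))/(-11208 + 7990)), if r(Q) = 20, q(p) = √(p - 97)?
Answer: √(-6446471372 - 533058482*I*√166)/1309726 ≈ 0.029437 - 0.068004*I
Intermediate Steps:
q(p) = √(-97 + p)
√(4/(1221 + 407) + (q(-69) + r(-46))/(-11208 + 7990)) = √(4/(1221 + 407) + (√(-97 - 69) + 20)/(-11208 + 7990)) = √(4/1628 + (√(-166) + 20)/(-3218)) = √(4*(1/1628) + (I*√166 + 20)*(-1/3218)) = √(1/407 + (20 + I*√166)*(-1/3218)) = √(1/407 + (-10/1609 - I*√166/3218)) = √(-2461/654863 - I*√166/3218)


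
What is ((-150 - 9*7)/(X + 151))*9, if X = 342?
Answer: -1917/493 ≈ -3.8884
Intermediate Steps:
((-150 - 9*7)/(X + 151))*9 = ((-150 - 9*7)/(342 + 151))*9 = ((-150 - 63)/493)*9 = -213*1/493*9 = -213/493*9 = -1917/493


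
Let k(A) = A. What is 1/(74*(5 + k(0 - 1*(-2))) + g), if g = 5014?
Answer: 1/5532 ≈ 0.00018077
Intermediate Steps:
1/(74*(5 + k(0 - 1*(-2))) + g) = 1/(74*(5 + (0 - 1*(-2))) + 5014) = 1/(74*(5 + (0 + 2)) + 5014) = 1/(74*(5 + 2) + 5014) = 1/(74*7 + 5014) = 1/(518 + 5014) = 1/5532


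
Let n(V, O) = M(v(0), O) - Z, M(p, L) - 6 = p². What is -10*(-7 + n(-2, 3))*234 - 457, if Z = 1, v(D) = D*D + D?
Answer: 4223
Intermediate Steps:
v(D) = D + D² (v(D) = D² + D = D + D²)
M(p, L) = 6 + p²
n(V, O) = 5 (n(V, O) = (6 + (0*(1 + 0))²) - 1*1 = (6 + (0*1)²) - 1 = (6 + 0²) - 1 = (6 + 0) - 1 = 6 - 1 = 5)
-10*(-7 + n(-2, 3))*234 - 457 = -10*(-7 + 5)*234 - 457 = -10*(-2)*234 - 457 = 20*234 - 457 = 4680 - 457 = 4223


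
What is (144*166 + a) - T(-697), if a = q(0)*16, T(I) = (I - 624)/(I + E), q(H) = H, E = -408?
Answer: 26412599/1105 ≈ 23903.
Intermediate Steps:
T(I) = (-624 + I)/(-408 + I) (T(I) = (I - 624)/(I - 408) = (-624 + I)/(-408 + I))
a = 0 (a = 0*16 = 0)
(144*166 + a) - T(-697) = (144*166 + 0) - (-624 - 697)/(-408 - 697) = (23904 + 0) - (-1321)/(-1105) = 23904 - (-1)*(-1321)/1105 = 23904 - 1*1321/1105 = 23904 - 1321/1105 = 26412599/1105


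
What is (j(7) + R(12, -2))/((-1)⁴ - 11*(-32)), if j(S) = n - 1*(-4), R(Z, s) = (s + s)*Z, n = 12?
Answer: -32/353 ≈ -0.090652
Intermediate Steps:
R(Z, s) = 2*Z*s (R(Z, s) = (2*s)*Z = 2*Z*s)
j(S) = 16 (j(S) = 12 - 1*(-4) = 12 + 4 = 16)
(j(7) + R(12, -2))/((-1)⁴ - 11*(-32)) = (16 + 2*12*(-2))/((-1)⁴ - 11*(-32)) = (16 - 48)/(1 + 352) = -32/353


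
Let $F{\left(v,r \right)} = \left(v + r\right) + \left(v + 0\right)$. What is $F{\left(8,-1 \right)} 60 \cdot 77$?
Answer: $69300$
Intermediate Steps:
$F{\left(v,r \right)} = r + 2 v$ ($F{\left(v,r \right)} = \left(r + v\right) + v = r + 2 v$)
$F{\left(8,-1 \right)} 60 \cdot 77 = \left(-1 + 2 \cdot 8\right) 60 \cdot 77 = \left(-1 + 16\right) 60 \cdot 77 = 15 \cdot 60 \cdot 77 = 900 \cdot 77 = 69300$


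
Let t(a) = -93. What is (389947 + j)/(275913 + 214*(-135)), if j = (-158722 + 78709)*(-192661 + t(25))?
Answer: 15423215749/247023 ≈ 62436.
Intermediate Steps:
j = 15422825802 (j = (-158722 + 78709)*(-192661 - 93) = -80013*(-192754) = 15422825802)
(389947 + j)/(275913 + 214*(-135)) = (389947 + 15422825802)/(275913 + 214*(-135)) = 15423215749/(275913 - 28890) = 15423215749/247023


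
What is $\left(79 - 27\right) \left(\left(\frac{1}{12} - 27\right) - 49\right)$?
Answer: $- \frac{11843}{3} \approx -3947.7$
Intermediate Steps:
$\left(79 - 27\right) \left(\left(\frac{1}{12} - 27\right) - 49\right) = 52 \left(\left(\frac{1}{12} - 27\right) - 49\right) = 52 \left(- \frac{323}{12} - 49\right) = 52 \left(- \frac{911}{12}\right) = - \frac{11843}{3}$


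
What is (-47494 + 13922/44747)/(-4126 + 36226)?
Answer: -177100008/119698225 ≈ -1.4796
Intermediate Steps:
(-47494 + 13922/44747)/(-4126 + 36226) = (-47494 + 13922*(1/44747))/32100 = (-47494 + 13922/44747)*(1/32100) = -2125200096/44747*1/32100 = -177100008/119698225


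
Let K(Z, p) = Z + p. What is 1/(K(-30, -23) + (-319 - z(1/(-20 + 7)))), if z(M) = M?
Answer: -13/4835 ≈ -0.0026887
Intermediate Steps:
1/(K(-30, -23) + (-319 - z(1/(-20 + 7)))) = 1/((-30 - 23) + (-319 - 1/(-20 + 7))) = 1/(-53 + (-319 - 1/(-13))) = 1/(-53 + (-319 - 1*(-1/13))) = 1/(-53 + (-319 + 1/13)) = 1/(-53 - 4146/13) = 1/(-4835/13) = -13/4835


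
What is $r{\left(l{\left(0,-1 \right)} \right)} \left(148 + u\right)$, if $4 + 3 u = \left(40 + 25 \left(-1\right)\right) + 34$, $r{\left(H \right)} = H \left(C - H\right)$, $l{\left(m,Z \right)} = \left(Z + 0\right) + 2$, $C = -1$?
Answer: $-326$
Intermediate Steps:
$l{\left(m,Z \right)} = 2 + Z$ ($l{\left(m,Z \right)} = Z + 2 = 2 + Z$)
$r{\left(H \right)} = H \left(-1 - H\right)$
$u = 15$ ($u = - \frac{4}{3} + \frac{\left(40 + 25 \left(-1\right)\right) + 34}{3} = - \frac{4}{3} + \frac{\left(40 - 25\right) + 34}{3} = - \frac{4}{3} + \frac{15 + 34}{3} = - \frac{4}{3} + \frac{1}{3} \cdot 49 = - \frac{4}{3} + \frac{49}{3} = 15$)
$r{\left(l{\left(0,-1 \right)} \right)} \left(148 + u\right) = - \left(2 - 1\right) \left(1 + \left(2 - 1\right)\right) \left(148 + 15\right) = \left(-1\right) 1 \left(1 + 1\right) 163 = \left(-1\right) 1 \cdot 2 \cdot 163 = \left(-2\right) 163 = -326$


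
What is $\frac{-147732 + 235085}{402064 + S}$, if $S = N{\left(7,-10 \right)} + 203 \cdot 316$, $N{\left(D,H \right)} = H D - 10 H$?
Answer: $\frac{12479}{66606} \approx 0.18736$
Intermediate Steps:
$N{\left(D,H \right)} = - 10 H + D H$ ($N{\left(D,H \right)} = D H - 10 H = - 10 H + D H$)
$S = 64178$ ($S = - 10 \left(-10 + 7\right) + 203 \cdot 316 = \left(-10\right) \left(-3\right) + 64148 = 30 + 64148 = 64178$)
$\frac{-147732 + 235085}{402064 + S} = \frac{-147732 + 235085}{402064 + 64178} = \frac{87353}{466242} = 87353 \cdot \frac{1}{466242} = \frac{12479}{66606}$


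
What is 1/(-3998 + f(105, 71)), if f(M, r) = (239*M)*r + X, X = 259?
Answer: 1/1778006 ≈ 5.6243e-7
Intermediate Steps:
f(M, r) = 259 + 239*M*r (f(M, r) = (239*M)*r + 259 = 239*M*r + 259 = 259 + 239*M*r)
1/(-3998 + f(105, 71)) = 1/(-3998 + (259 + 239*105*71)) = 1/(-3998 + (259 + 1781745)) = 1/(-3998 + 1782004) = 1/1778006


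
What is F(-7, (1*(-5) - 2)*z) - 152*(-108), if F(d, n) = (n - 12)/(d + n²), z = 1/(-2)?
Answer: 344702/21 ≈ 16414.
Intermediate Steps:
z = -½ ≈ -0.50000
F(d, n) = (-12 + n)/(d + n²)
F(-7, (1*(-5) - 2)*z) - 152*(-108) = (-12 + (1*(-5) - 2)*(-½))/(-7 + ((1*(-5) - 2)*(-½))²) - 152*(-108) = (-12 + (-5 - 2)*(-½))/(-7 + ((-5 - 2)*(-½))²) + 16416 = (-12 - 7*(-½))/(-7 + (-7*(-½))²) + 16416 = (-12 + 7/2)/(-7 + (7/2)²) + 16416 = -17/2/(-7 + 49/4) + 16416 = -17/2/(21/4) + 16416 = (4/21)*(-17/2) + 16416 = -34/21 + 16416 = 344702/21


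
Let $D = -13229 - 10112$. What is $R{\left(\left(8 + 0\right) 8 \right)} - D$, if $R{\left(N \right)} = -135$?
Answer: $23206$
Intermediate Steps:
$D = -23341$
$R{\left(\left(8 + 0\right) 8 \right)} - D = -135 - -23341 = -135 + 23341 = 23206$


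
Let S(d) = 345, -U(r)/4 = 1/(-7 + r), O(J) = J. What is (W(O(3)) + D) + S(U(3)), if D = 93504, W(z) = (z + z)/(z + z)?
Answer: 93850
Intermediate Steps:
W(z) = 1 (W(z) = (2*z)/((2*z)) = (2*z)*(1/(2*z)) = 1)
U(r) = -4/(-7 + r)
(W(O(3)) + D) + S(U(3)) = (1 + 93504) + 345 = 93505 + 345 = 93850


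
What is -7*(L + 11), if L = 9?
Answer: -140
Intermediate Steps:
-7*(L + 11) = -7*(9 + 11) = -7*20 = -140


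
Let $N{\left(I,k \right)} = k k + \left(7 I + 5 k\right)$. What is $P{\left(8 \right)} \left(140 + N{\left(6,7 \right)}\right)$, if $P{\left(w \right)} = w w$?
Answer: $17024$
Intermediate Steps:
$P{\left(w \right)} = w^{2}$
$N{\left(I,k \right)} = k^{2} + 5 k + 7 I$ ($N{\left(I,k \right)} = k^{2} + \left(5 k + 7 I\right) = k^{2} + 5 k + 7 I$)
$P{\left(8 \right)} \left(140 + N{\left(6,7 \right)}\right) = 8^{2} \left(140 + \left(7^{2} + 5 \cdot 7 + 7 \cdot 6\right)\right) = 64 \left(140 + \left(49 + 35 + 42\right)\right) = 64 \left(140 + 126\right) = 64 \cdot 266 = 17024$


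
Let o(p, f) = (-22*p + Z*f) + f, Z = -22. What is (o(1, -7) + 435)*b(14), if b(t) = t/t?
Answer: 560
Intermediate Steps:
o(p, f) = -22*p - 21*f (o(p, f) = (-22*p - 22*f) + f = (-22*f - 22*p) + f = -22*p - 21*f)
b(t) = 1
(o(1, -7) + 435)*b(14) = ((-22*1 - 21*(-7)) + 435)*1 = ((-22 + 147) + 435)*1 = (125 + 435)*1 = 560*1 = 560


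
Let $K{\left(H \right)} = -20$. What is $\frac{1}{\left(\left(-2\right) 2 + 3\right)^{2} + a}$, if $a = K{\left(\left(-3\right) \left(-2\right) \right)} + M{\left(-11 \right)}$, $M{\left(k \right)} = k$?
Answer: $- \frac{1}{30} \approx -0.033333$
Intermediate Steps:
$a = -31$ ($a = -20 - 11 = -31$)
$\frac{1}{\left(\left(-2\right) 2 + 3\right)^{2} + a} = \frac{1}{\left(\left(-2\right) 2 + 3\right)^{2} - 31} = \frac{1}{\left(-4 + 3\right)^{2} - 31} = \frac{1}{\left(-1\right)^{2} - 31} = \frac{1}{1 - 31} = \frac{1}{-30} = - \frac{1}{30}$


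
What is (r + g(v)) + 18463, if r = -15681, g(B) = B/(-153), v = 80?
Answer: 425566/153 ≈ 2781.5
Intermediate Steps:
g(B) = -B/153 (g(B) = B*(-1/153) = -B/153)
(r + g(v)) + 18463 = (-15681 - 1/153*80) + 18463 = (-15681 - 80/153) + 18463 = -2399273/153 + 18463 = 425566/153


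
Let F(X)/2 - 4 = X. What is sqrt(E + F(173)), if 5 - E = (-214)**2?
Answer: I*sqrt(45437) ≈ 213.16*I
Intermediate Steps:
F(X) = 8 + 2*X
E = -45791 (E = 5 - 1*(-214)**2 = 5 - 1*45796 = 5 - 45796 = -45791)
sqrt(E + F(173)) = sqrt(-45791 + (8 + 2*173)) = sqrt(-45791 + (8 + 346)) = sqrt(-45791 + 354) = sqrt(-45437) = I*sqrt(45437)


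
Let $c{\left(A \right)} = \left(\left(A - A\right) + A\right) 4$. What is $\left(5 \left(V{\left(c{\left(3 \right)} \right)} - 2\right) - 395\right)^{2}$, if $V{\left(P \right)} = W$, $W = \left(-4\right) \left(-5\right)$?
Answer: $93025$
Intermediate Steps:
$W = 20$
$c{\left(A \right)} = 4 A$ ($c{\left(A \right)} = \left(0 + A\right) 4 = A 4 = 4 A$)
$V{\left(P \right)} = 20$
$\left(5 \left(V{\left(c{\left(3 \right)} \right)} - 2\right) - 395\right)^{2} = \left(5 \left(20 - 2\right) - 395\right)^{2} = \left(5 \cdot 18 - 395\right)^{2} = \left(90 - 395\right)^{2} = \left(-305\right)^{2} = 93025$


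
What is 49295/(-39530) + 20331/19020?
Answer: -4463549/25062020 ≈ -0.17810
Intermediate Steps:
49295/(-39530) + 20331/19020 = 49295*(-1/39530) + 20331*(1/19020) = -9859/7906 + 6777/6340 = -4463549/25062020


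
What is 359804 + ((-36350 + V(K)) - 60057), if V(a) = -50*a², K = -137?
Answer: -675053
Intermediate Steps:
359804 + ((-36350 + V(K)) - 60057) = 359804 + ((-36350 - 50*(-137)²) - 60057) = 359804 + ((-36350 - 50*18769) - 60057) = 359804 + ((-36350 - 938450) - 60057) = 359804 + (-974800 - 60057) = 359804 - 1034857 = -675053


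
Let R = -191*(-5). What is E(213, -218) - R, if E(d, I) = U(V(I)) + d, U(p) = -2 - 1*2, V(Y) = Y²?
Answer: -746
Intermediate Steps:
U(p) = -4 (U(p) = -2 - 2 = -4)
E(d, I) = -4 + d
R = 955
E(213, -218) - R = (-4 + 213) - 1*955 = 209 - 955 = -746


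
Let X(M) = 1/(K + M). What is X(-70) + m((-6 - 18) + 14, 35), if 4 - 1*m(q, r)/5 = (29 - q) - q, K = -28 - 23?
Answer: -27226/121 ≈ -225.01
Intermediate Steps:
K = -51
X(M) = 1/(-51 + M)
m(q, r) = -125 + 10*q (m(q, r) = 20 - 5*((29 - q) - q) = 20 - 5*(29 - 2*q) = 20 + (-145 + 10*q) = -125 + 10*q)
X(-70) + m((-6 - 18) + 14, 35) = 1/(-51 - 70) + (-125 + 10*((-6 - 18) + 14)) = 1/(-121) + (-125 + 10*(-24 + 14)) = -1/121 + (-125 + 10*(-10)) = -1/121 + (-125 - 100) = -1/121 - 225 = -27226/121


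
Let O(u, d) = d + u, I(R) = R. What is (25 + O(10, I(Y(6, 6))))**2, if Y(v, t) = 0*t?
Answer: 1225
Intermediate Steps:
Y(v, t) = 0
(25 + O(10, I(Y(6, 6))))**2 = (25 + (0 + 10))**2 = (25 + 10)**2 = 35**2 = 1225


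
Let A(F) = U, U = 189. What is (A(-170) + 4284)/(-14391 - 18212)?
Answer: -4473/32603 ≈ -0.13720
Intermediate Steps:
A(F) = 189
(A(-170) + 4284)/(-14391 - 18212) = (189 + 4284)/(-14391 - 18212) = 4473/(-32603) = 4473*(-1/32603) = -4473/32603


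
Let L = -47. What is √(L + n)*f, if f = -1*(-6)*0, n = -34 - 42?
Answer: 0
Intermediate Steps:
n = -76
f = 0 (f = 6*0 = 0)
√(L + n)*f = √(-47 - 76)*0 = √(-123)*0 = (I*√123)*0 = 0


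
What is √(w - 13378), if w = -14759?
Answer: I*√28137 ≈ 167.74*I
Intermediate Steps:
√(w - 13378) = √(-14759 - 13378) = √(-28137) = I*√28137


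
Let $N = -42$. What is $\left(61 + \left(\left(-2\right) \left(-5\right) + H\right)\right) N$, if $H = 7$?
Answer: $-3276$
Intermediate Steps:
$\left(61 + \left(\left(-2\right) \left(-5\right) + H\right)\right) N = \left(61 + \left(\left(-2\right) \left(-5\right) + 7\right)\right) \left(-42\right) = \left(61 + \left(10 + 7\right)\right) \left(-42\right) = \left(61 + 17\right) \left(-42\right) = 78 \left(-42\right) = -3276$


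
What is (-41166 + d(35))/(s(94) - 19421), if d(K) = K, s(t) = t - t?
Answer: 41131/19421 ≈ 2.1179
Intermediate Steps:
s(t) = 0
(-41166 + d(35))/(s(94) - 19421) = (-41166 + 35)/(0 - 19421) = -41131/(-19421) = -41131*(-1/19421) = 41131/19421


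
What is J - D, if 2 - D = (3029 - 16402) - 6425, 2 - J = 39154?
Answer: -58952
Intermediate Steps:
J = -39152 (J = 2 - 1*39154 = 2 - 39154 = -39152)
D = 19800 (D = 2 - ((3029 - 16402) - 6425) = 2 - (-13373 - 6425) = 2 - 1*(-19798) = 2 + 19798 = 19800)
J - D = -39152 - 1*19800 = -39152 - 19800 = -58952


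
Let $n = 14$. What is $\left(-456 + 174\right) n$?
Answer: $-3948$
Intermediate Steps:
$\left(-456 + 174\right) n = \left(-456 + 174\right) 14 = \left(-282\right) 14 = -3948$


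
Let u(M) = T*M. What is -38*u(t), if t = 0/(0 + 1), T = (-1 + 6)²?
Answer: 0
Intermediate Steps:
T = 25 (T = 5² = 25)
t = 0 (t = 0/1 = 1*0 = 0)
u(M) = 25*M
-38*u(t) = -950*0 = -38*0 = 0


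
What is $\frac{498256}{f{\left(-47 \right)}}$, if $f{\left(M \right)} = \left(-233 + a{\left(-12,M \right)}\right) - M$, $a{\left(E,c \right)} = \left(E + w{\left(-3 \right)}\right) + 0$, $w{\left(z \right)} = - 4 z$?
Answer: $- \frac{249128}{93} \approx -2678.8$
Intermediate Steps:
$a{\left(E,c \right)} = 12 + E$ ($a{\left(E,c \right)} = \left(E - -12\right) + 0 = \left(E + 12\right) + 0 = \left(12 + E\right) + 0 = 12 + E$)
$f{\left(M \right)} = -233 - M$ ($f{\left(M \right)} = \left(-233 + \left(12 - 12\right)\right) - M = \left(-233 + 0\right) - M = -233 - M$)
$\frac{498256}{f{\left(-47 \right)}} = \frac{498256}{-233 - -47} = \frac{498256}{-233 + 47} = \frac{498256}{-186} = 498256 \left(- \frac{1}{186}\right) = - \frac{249128}{93}$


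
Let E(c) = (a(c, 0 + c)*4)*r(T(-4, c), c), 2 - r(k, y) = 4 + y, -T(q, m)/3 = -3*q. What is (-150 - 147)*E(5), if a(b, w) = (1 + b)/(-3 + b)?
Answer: 24948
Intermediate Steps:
T(q, m) = 9*q (T(q, m) = -(-9)*q = 9*q)
r(k, y) = -2 - y (r(k, y) = 2 - (4 + y) = 2 + (-4 - y) = -2 - y)
a(b, w) = (1 + b)/(-3 + b)
E(c) = 4*(1 + c)*(-2 - c)/(-3 + c) (E(c) = (((1 + c)/(-3 + c))*4)*(-2 - c) = (4*(1 + c)/(-3 + c))*(-2 - c) = 4*(1 + c)*(-2 - c)/(-3 + c))
(-150 - 147)*E(5) = (-150 - 147)*(-4*(1 + 5)*(2 + 5)/(-3 + 5)) = -(-1188)*6*7/2 = -297*(-84) = 24948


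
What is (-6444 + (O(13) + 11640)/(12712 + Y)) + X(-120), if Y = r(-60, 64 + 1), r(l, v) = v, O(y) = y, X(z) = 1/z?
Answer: -3292937659/511080 ≈ -6443.1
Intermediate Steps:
Y = 65 (Y = 64 + 1 = 65)
(-6444 + (O(13) + 11640)/(12712 + Y)) + X(-120) = (-6444 + (13 + 11640)/(12712 + 65)) + 1/(-120) = (-6444 + 11653/12777) - 1/120 = -82323335/12777 - 1/120 = -3292937659/511080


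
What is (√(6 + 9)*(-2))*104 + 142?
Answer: 142 - 208*√15 ≈ -663.58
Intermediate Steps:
(√(6 + 9)*(-2))*104 + 142 = (√15*(-2))*104 + 142 = -2*√15*104 + 142 = -208*√15 + 142 = 142 - 208*√15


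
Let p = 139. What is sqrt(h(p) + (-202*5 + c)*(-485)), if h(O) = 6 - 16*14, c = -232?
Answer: 2*sqrt(150538) ≈ 775.98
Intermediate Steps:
h(O) = -218 (h(O) = 6 - 224 = -218)
sqrt(h(p) + (-202*5 + c)*(-485)) = sqrt(-218 + (-202*5 - 232)*(-485)) = sqrt(-218 + (-1010 - 232)*(-485)) = sqrt(-218 - 1242*(-485)) = sqrt(-218 + 602370) = sqrt(602152) = 2*sqrt(150538)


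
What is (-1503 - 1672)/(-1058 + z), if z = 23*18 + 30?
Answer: 3175/614 ≈ 5.1710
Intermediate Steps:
z = 444 (z = 414 + 30 = 444)
(-1503 - 1672)/(-1058 + z) = (-1503 - 1672)/(-1058 + 444) = -3175/(-614) = -3175*(-1/614) = 3175/614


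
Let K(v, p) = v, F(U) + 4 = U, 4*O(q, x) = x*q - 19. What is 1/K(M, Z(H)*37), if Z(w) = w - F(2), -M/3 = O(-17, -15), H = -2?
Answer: -1/177 ≈ -0.0056497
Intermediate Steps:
O(q, x) = -19/4 + q*x/4 (O(q, x) = (x*q - 19)/4 = (q*x - 19)/4 = (-19 + q*x)/4 = -19/4 + q*x/4)
F(U) = -4 + U
M = -177 (M = -3*(-19/4 + (1/4)*(-17)*(-15)) = -3*(-19/4 + 255/4) = -3*59 = -177)
Z(w) = 2 + w (Z(w) = w - (-4 + 2) = w - 1*(-2) = w + 2 = 2 + w)
1/K(M, Z(H)*37) = 1/(-177) = -1/177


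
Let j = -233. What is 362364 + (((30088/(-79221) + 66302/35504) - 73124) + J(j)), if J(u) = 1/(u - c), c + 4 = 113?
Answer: 23185851353726143/80160877944 ≈ 2.8924e+5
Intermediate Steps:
c = 109 (c = -4 + 113 = 109)
J(u) = 1/(-109 + u) (J(u) = 1/(u - 1*109) = 1/(u - 109) = 1/(-109 + u))
362364 + (((30088/(-79221) + 66302/35504) - 73124) + J(j)) = 362364 + (((30088/(-79221) + 66302/35504) - 73124) + 1/(-109 - 233)) = 362364 + (((30088*(-1/79221) + 66302*(1/35504)) - 73124) + 1/(-342)) = 362364 + (((-30088/79221 + 33151/17752) - 73124) - 1/342) = 362364 + ((2092133195/1406331192 - 73124) - 1/342) = 362364 + (-102834469950613/1406331192 - 1/342) = 362364 - 5861565021573473/80160877944 = 23185851353726143/80160877944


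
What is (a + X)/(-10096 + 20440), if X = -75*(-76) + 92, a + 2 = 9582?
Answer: 1281/862 ≈ 1.4861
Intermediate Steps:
a = 9580 (a = -2 + 9582 = 9580)
X = 5792 (X = 5700 + 92 = 5792)
(a + X)/(-10096 + 20440) = (9580 + 5792)/(-10096 + 20440) = 15372/10344 = 15372*(1/10344) = 1281/862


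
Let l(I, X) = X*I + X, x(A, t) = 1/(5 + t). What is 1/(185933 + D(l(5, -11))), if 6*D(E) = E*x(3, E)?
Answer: 61/11341924 ≈ 5.3783e-6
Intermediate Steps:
l(I, X) = X + I*X (l(I, X) = I*X + X = X + I*X)
D(E) = E/(6*(5 + E)) (D(E) = (E/(5 + E))/6 = E/(6*(5 + E)))
1/(185933 + D(l(5, -11))) = 1/(185933 + (-11*(1 + 5))/(6*(5 - 11*(1 + 5)))) = 1/(185933 + (-11*6)/(6*(5 - 11*6))) = 1/(185933 + (⅙)*(-66)/(5 - 66)) = 1/(185933 + (⅙)*(-66)/(-61)) = 1/(185933 + (⅙)*(-66)*(-1/61)) = 1/(185933 + 11/61) = 1/(11341924/61) = 61/11341924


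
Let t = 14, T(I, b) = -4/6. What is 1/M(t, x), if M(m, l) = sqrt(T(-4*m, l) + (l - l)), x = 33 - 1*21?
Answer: -I*sqrt(6)/2 ≈ -1.2247*I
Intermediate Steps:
T(I, b) = -2/3 (T(I, b) = -4*1/6 = -2/3)
x = 12 (x = 33 - 21 = 12)
M(m, l) = I*sqrt(6)/3 (M(m, l) = sqrt(-2/3 + (l - l)) = sqrt(-2/3 + 0) = sqrt(-2/3) = I*sqrt(6)/3)
1/M(t, x) = 1/(I*sqrt(6)/3) = -I*sqrt(6)/2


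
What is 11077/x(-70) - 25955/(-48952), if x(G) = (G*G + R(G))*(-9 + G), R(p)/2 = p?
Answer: 9933057/19836110 ≈ 0.50076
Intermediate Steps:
R(p) = 2*p
x(G) = (-9 + G)*(G² + 2*G) (x(G) = (G*G + 2*G)*(-9 + G) = (G² + 2*G)*(-9 + G) = (-9 + G)*(G² + 2*G))
11077/x(-70) - 25955/(-48952) = 11077/((-70*(-18 + (-70)² - 7*(-70)))) - 25955/(-48952) = 11077/((-70*(-18 + 4900 + 490))) - 25955*(-1/48952) = 11077/((-70*5372)) + 895/1688 = 11077/(-376040) + 895/1688 = 11077*(-1/376040) + 895/1688 = -11077/376040 + 895/1688 = 9933057/19836110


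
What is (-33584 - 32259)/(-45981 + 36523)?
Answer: 65843/9458 ≈ 6.9616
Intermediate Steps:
(-33584 - 32259)/(-45981 + 36523) = -65843/(-9458) = -65843*(-1/9458) = 65843/9458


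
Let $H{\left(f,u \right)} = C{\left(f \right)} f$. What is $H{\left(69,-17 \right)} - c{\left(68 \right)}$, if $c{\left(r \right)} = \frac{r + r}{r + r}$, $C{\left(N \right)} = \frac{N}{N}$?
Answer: $68$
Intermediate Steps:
$C{\left(N \right)} = 1$
$H{\left(f,u \right)} = f$ ($H{\left(f,u \right)} = 1 f = f$)
$c{\left(r \right)} = 1$ ($c{\left(r \right)} = \frac{2 r}{2 r} = 2 r \frac{1}{2 r} = 1$)
$H{\left(69,-17 \right)} - c{\left(68 \right)} = 69 - 1 = 68$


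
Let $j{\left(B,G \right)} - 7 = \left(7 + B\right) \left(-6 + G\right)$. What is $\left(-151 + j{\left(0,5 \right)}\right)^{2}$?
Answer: $22801$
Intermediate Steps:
$j{\left(B,G \right)} = 7 + \left(-6 + G\right) \left(7 + B\right)$ ($j{\left(B,G \right)} = 7 + \left(7 + B\right) \left(-6 + G\right) = 7 + \left(-6 + G\right) \left(7 + B\right)$)
$\left(-151 + j{\left(0,5 \right)}\right)^{2} = \left(-151 + \left(-35 - 0 + 7 \cdot 5 + 0 \cdot 5\right)\right)^{2} = \left(-151 + \left(-35 + 0 + 35 + 0\right)\right)^{2} = \left(-151 + 0\right)^{2} = \left(-151\right)^{2} = 22801$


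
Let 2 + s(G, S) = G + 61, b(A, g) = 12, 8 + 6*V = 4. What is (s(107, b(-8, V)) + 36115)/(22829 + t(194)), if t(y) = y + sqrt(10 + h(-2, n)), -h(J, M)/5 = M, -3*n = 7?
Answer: 192760953/122321194 - 36281*sqrt(195)/1590175522 ≈ 1.5755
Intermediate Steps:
n = -7/3 (n = -1/3*7 = -7/3 ≈ -2.3333)
V = -2/3 (V = -4/3 + (1/6)*4 = -4/3 + 2/3 = -2/3 ≈ -0.66667)
h(J, M) = -5*M
t(y) = y + sqrt(195)/3 (t(y) = y + sqrt(10 - 5*(-7/3)) = y + sqrt(10 + 35/3) = y + sqrt(65/3) = y + sqrt(195)/3)
s(G, S) = 59 + G (s(G, S) = -2 + (G + 61) = -2 + (61 + G) = 59 + G)
(s(107, b(-8, V)) + 36115)/(22829 + t(194)) = ((59 + 107) + 36115)/(22829 + (194 + sqrt(195)/3)) = (166 + 36115)/(23023 + sqrt(195)/3) = 36281/(23023 + sqrt(195)/3)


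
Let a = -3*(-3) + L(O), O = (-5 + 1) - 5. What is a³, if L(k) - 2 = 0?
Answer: 1331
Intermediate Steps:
O = -9 (O = -4 - 5 = -9)
L(k) = 2 (L(k) = 2 + 0 = 2)
a = 11 (a = -3*(-3) + 2 = 9 + 2 = 11)
a³ = 11³ = 1331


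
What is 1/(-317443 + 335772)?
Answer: 1/18329 ≈ 5.4558e-5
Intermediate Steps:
1/(-317443 + 335772) = 1/18329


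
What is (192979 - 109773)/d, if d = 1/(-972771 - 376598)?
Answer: -112275597014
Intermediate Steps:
d = -1/1349369 (d = 1/(-1349369) = -1/1349369 ≈ -7.4109e-7)
(192979 - 109773)/d = (192979 - 109773)/(-1/1349369) = 83206*(-1349369) = -112275597014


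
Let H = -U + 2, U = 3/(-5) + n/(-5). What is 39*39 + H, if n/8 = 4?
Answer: 1530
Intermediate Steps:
n = 32 (n = 8*4 = 32)
U = -7 (U = 3/(-5) + 32/(-5) = 3*(-⅕) + 32*(-⅕) = -⅗ - 32/5 = -7)
H = 9 (H = -1*(-7) + 2 = 7 + 2 = 9)
39*39 + H = 39*39 + 9 = 1521 + 9 = 1530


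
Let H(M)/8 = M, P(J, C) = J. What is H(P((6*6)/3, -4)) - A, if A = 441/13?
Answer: 807/13 ≈ 62.077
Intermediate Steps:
A = 441/13 (A = 441*(1/13) = 441/13 ≈ 33.923)
H(M) = 8*M
H(P((6*6)/3, -4)) - A = 8*((6*6)/3) - 1*441/13 = 8*(36*(⅓)) - 441/13 = 8*12 - 441/13 = 96 - 441/13 = 807/13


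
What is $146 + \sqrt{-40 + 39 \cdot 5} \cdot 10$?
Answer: $146 + 10 \sqrt{155} \approx 270.5$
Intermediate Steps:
$146 + \sqrt{-40 + 39 \cdot 5} \cdot 10 = 146 + \sqrt{-40 + 195} \cdot 10 = 146 + \sqrt{155} \cdot 10 = 146 + 10 \sqrt{155}$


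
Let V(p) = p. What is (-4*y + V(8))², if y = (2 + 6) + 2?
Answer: 1024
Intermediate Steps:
y = 10 (y = 8 + 2 = 10)
(-4*y + V(8))² = (-4*10 + 8)² = (-40 + 8)² = (-32)² = 1024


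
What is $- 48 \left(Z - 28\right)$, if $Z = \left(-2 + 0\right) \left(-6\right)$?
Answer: $768$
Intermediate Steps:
$Z = 12$ ($Z = \left(-2\right) \left(-6\right) = 12$)
$- 48 \left(Z - 28\right) = - 48 \left(12 - 28\right) = \left(-48\right) \left(-16\right) = 768$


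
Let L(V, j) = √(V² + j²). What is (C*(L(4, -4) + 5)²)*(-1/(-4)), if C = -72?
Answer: -1026 - 720*√2 ≈ -2044.2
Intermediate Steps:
(C*(L(4, -4) + 5)²)*(-1/(-4)) = (-72*(√(4² + (-4)²) + 5)²)*(-1/(-4)) = (-72*(√(16 + 16) + 5)²)*(-1*(-¼)) = -72*(√32 + 5)²*(¼) = -72*(4*√2 + 5)²*(¼) = -72*(5 + 4*√2)²*(¼) = -18*(5 + 4*√2)²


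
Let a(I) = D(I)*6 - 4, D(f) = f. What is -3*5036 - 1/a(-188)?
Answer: -17102255/1132 ≈ -15108.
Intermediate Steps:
a(I) = -4 + 6*I (a(I) = I*6 - 4 = 6*I - 4 = -4 + 6*I)
-3*5036 - 1/a(-188) = -3*5036 - 1/(-4 + 6*(-188)) = -15108 - 1/(-4 - 1128) = -15108 - 1/(-1132) = -15108 - 1*(-1/1132) = -15108 + 1/1132 = -17102255/1132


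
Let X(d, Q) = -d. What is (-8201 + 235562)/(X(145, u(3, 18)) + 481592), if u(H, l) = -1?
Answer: 227361/481447 ≈ 0.47225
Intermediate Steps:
(-8201 + 235562)/(X(145, u(3, 18)) + 481592) = (-8201 + 235562)/(-1*145 + 481592) = 227361/(-145 + 481592) = 227361/481447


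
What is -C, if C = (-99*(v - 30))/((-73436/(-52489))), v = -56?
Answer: -20313243/3338 ≈ -6085.5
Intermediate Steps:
C = 20313243/3338 (C = (-99*(-56 - 30))/((-73436/(-52489))) = (-99*(-86))/((-73436*(-1/52489))) = 8514/(73436/52489) = 8514*(52489/73436) = 20313243/3338 ≈ 6085.5)
-C = -1*20313243/3338 = -20313243/3338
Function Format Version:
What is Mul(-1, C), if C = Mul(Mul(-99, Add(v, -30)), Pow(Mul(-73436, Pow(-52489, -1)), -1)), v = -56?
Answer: Rational(-20313243, 3338) ≈ -6085.5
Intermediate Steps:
C = Rational(20313243, 3338) (C = Mul(Mul(-99, Add(-56, -30)), Pow(Mul(-73436, Pow(-52489, -1)), -1)) = Mul(Mul(-99, -86), Pow(Mul(-73436, Rational(-1, 52489)), -1)) = Mul(8514, Pow(Rational(73436, 52489), -1)) = Mul(8514, Rational(52489, 73436)) = Rational(20313243, 3338) ≈ 6085.5)
Mul(-1, C) = Mul(-1, Rational(20313243, 3338)) = Rational(-20313243, 3338)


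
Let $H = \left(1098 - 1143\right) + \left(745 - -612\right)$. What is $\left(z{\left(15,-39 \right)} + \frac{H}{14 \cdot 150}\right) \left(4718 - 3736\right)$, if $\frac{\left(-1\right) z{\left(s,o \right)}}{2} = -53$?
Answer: $\frac{54970396}{525} \approx 1.0471 \cdot 10^{5}$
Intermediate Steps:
$z{\left(s,o \right)} = 106$ ($z{\left(s,o \right)} = \left(-2\right) \left(-53\right) = 106$)
$H = 1312$ ($H = -45 + \left(745 + 612\right) = -45 + 1357 = 1312$)
$\left(z{\left(15,-39 \right)} + \frac{H}{14 \cdot 150}\right) \left(4718 - 3736\right) = \left(106 + \frac{1312}{14 \cdot 150}\right) \left(4718 - 3736\right) = \left(106 + \frac{1312}{2100}\right) 982 = \left(106 + 1312 \cdot \frac{1}{2100}\right) 982 = \left(106 + \frac{328}{525}\right) 982 = \frac{55978}{525} \cdot 982 = \frac{54970396}{525}$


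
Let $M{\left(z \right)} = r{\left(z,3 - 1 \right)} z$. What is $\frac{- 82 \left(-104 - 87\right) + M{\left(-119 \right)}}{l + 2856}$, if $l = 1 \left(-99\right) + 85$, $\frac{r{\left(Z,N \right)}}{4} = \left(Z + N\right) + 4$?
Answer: $\frac{34725}{1421} \approx 24.437$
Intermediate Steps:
$r{\left(Z,N \right)} = 16 + 4 N + 4 Z$ ($r{\left(Z,N \right)} = 4 \left(\left(Z + N\right) + 4\right) = 4 \left(\left(N + Z\right) + 4\right) = 4 \left(4 + N + Z\right) = 16 + 4 N + 4 Z$)
$M{\left(z \right)} = z \left(24 + 4 z\right)$ ($M{\left(z \right)} = \left(16 + 4 \left(3 - 1\right) + 4 z\right) z = \left(16 + 4 \cdot 2 + 4 z\right) z = \left(16 + 8 + 4 z\right) z = \left(24 + 4 z\right) z = z \left(24 + 4 z\right)$)
$l = -14$ ($l = -99 + 85 = -14$)
$\frac{- 82 \left(-104 - 87\right) + M{\left(-119 \right)}}{l + 2856} = \frac{- 82 \left(-104 - 87\right) + 4 \left(-119\right) \left(6 - 119\right)}{-14 + 2856} = \frac{\left(-82\right) \left(-191\right) + 4 \left(-119\right) \left(-113\right)}{2842} = \left(15662 + 53788\right) \frac{1}{2842} = 69450 \cdot \frac{1}{2842} = \frac{34725}{1421}$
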